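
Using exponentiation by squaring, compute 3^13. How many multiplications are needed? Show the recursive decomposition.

Computing 3^13 by squaring (build up from 3^1; each line after the first costs one multiplication):

3^1 = 3
3^2 = (3^1)^2 = 3^2 = 9
3^3 = 3 * 3^2 = 3 * 9 = 27
3^6 = (3^3)^2 = 27^2 = 729
3^12 = (3^6)^2 = 729^2 = 531441
3^13 = 3 * 3^12 = 3 * 531441 = 1594323

Result: 1594323
Multiplications needed: 5 (5 lines after 3^1)

3^13 = 1594323. Using exponentiation by squaring, this requires 5 multiplications. The key idea: if the exponent is even, square the half-power; if odd, multiply by the base once.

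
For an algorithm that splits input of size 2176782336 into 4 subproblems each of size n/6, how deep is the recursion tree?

For divide and conquer with division factor 6:

Problem sizes at each level:
Level 0: 2176782336
Level 1: 362797056
Level 2: 60466176
Level 3: 10077696
Level 4: 1679616
Level 5: 279936
Level 6: 46656
Level 7: 7776
Level 8: 1296
Level 9: 216
Level 10: 36
Level 11: 6
Level 12: 1

The root is level 0 and the size-1 base case is level 12 (the tree spans levels 0 through 12, i.e. 13 levels counting the root), so the depth is the number of divisions: log_6(2176782336) = 12

The recursion tree depth is log_6(2176782336) = 12. At each level, the problem size is divided by 6, so it takes 12 divisions to reduce to a base case of size 1. The algorithm makes 4 recursive calls at each level.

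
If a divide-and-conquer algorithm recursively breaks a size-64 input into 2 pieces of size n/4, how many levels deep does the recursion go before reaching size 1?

For divide and conquer with division factor 4:

Problem sizes at each level:
Level 0: 64
Level 1: 16
Level 2: 4
Level 3: 1

The root is level 0 and the size-1 base case is level 3 (the tree spans levels 0 through 3, i.e. 4 levels counting the root), so the depth is the number of divisions: log_4(64) = 3

The recursion tree depth is log_4(64) = 3. At each level, the problem size is divided by 4, so it takes 3 divisions to reduce to a base case of size 1. The algorithm makes 2 recursive calls at each level.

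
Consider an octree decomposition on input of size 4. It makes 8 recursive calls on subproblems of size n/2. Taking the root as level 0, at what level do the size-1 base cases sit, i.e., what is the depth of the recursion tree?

For divide and conquer with division factor 2:

Problem sizes at each level:
Level 0: 4
Level 1: 2
Level 2: 1

The root is level 0 and the size-1 base case is level 2 (the tree spans levels 0 through 2, i.e. 3 levels counting the root), so the depth is the number of divisions: log_2(4) = 2

The recursion tree depth is log_2(4) = 2. At each level, the problem size is divided by 2, so it takes 2 divisions to reduce to a base case of size 1. The algorithm makes 8 recursive calls at each level.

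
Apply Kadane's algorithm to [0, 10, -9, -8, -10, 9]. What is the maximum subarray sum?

Using Kadane's algorithm on [0, 10, -9, -8, -10, 9]:

Scanning through the array:
Position 1 (value 10): max_ending_here = 10, max_so_far = 10
Position 2 (value -9): max_ending_here = 1, max_so_far = 10
Position 3 (value -8): max_ending_here = -7, max_so_far = 10
Position 4 (value -10): max_ending_here = -10, max_so_far = 10
Position 5 (value 9): max_ending_here = 9, max_so_far = 10

Maximum subarray: [0, 10]
Maximum sum: 10

The maximum subarray is [0, 10] with sum 10. This subarray runs from index 0 to index 1.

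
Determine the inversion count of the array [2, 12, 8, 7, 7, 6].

Finding inversions in [2, 12, 8, 7, 7, 6]:

(1, 2): arr[1]=12 > arr[2]=8
(1, 3): arr[1]=12 > arr[3]=7
(1, 4): arr[1]=12 > arr[4]=7
(1, 5): arr[1]=12 > arr[5]=6
(2, 3): arr[2]=8 > arr[3]=7
(2, 4): arr[2]=8 > arr[4]=7
(2, 5): arr[2]=8 > arr[5]=6
(3, 5): arr[3]=7 > arr[5]=6
(4, 5): arr[4]=7 > arr[5]=6

Total inversions: 9

The array has 9 inversion(s): (1,2), (1,3), (1,4), (1,5), (2,3), (2,4), (2,5), (3,5), (4,5). Each pair (i,j) satisfies i < j and arr[i] > arr[j].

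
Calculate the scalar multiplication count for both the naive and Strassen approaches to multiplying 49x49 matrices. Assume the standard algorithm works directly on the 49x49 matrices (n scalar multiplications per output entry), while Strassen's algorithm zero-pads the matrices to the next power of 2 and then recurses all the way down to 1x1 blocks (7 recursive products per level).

Matrix multiplication for 49x49 matrices:

Strassen's algorithm requires power-of-2 dimensions. Pad 49x49 to 64x64 (next power of 2).

Standard algorithm: 49^3 = 117649 multiplications
Strassen's algorithm: 7^(log2(64)) = 7^6 = 117649 multiplications
Savings: 117649 - 117649 = 0 multiplications

Standard: 117649 multiplications (49^3). Strassen: 117649 multiplications (7^6, after padding to 64x64). Strassen reduces 8 recursive multiplications to 7 at each level.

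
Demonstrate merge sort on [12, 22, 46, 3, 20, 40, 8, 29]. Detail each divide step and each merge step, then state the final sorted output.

Merge sort trace:

Split: [12, 22, 46, 3, 20, 40, 8, 29] -> [12, 22, 46, 3] and [20, 40, 8, 29]
  Split: [12, 22, 46, 3] -> [12, 22] and [46, 3]
    Split: [12, 22] -> [12] and [22]
    Merge: [12] + [22] -> [12, 22]
    Split: [46, 3] -> [46] and [3]
    Merge: [46] + [3] -> [3, 46]
  Merge: [12, 22] + [3, 46] -> [3, 12, 22, 46]
  Split: [20, 40, 8, 29] -> [20, 40] and [8, 29]
    Split: [20, 40] -> [20] and [40]
    Merge: [20] + [40] -> [20, 40]
    Split: [8, 29] -> [8] and [29]
    Merge: [8] + [29] -> [8, 29]
  Merge: [20, 40] + [8, 29] -> [8, 20, 29, 40]
Merge: [3, 12, 22, 46] + [8, 20, 29, 40] -> [3, 8, 12, 20, 22, 29, 40, 46]

Final sorted array: [3, 8, 12, 20, 22, 29, 40, 46]

The merge sort proceeds by recursively splitting the array and merging sorted halves.
After all merges, the sorted array is [3, 8, 12, 20, 22, 29, 40, 46].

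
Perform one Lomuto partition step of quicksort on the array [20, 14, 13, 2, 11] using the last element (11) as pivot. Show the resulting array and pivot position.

Lomuto partition with pivot = 11:

Initial array: [20, 14, 13, 2, 11]

arr[0]=20 > 11: no swap
arr[1]=14 > 11: no swap
arr[2]=13 > 11: no swap
arr[3]=2 <= 11: swap with position 0, array becomes [2, 14, 13, 20, 11]

Place pivot at position 1: [2, 11, 13, 20, 14]
Pivot position: 1

After partitioning with pivot 11, the array becomes [2, 11, 13, 20, 14]. The pivot is placed at index 1. All elements to the left of the pivot are <= 11, and all elements to the right are > 11.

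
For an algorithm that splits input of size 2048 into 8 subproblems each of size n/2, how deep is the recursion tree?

For divide and conquer with division factor 2:

Problem sizes at each level:
Level 0: 2048
Level 1: 1024
Level 2: 512
Level 3: 256
Level 4: 128
Level 5: 64
Level 6: 32
Level 7: 16
Level 8: 8
Level 9: 4
Level 10: 2
Level 11: 1

The root is level 0 and the size-1 base case is level 11 (the tree spans levels 0 through 11, i.e. 12 levels counting the root), so the depth is the number of divisions: log_2(2048) = 11

The recursion tree depth is log_2(2048) = 11. At each level, the problem size is divided by 2, so it takes 11 divisions to reduce to a base case of size 1. The algorithm makes 8 recursive calls at each level.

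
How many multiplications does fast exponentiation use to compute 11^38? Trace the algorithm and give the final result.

Computing 11^38 by squaring (build up from 11^1; each line after the first costs one multiplication):

11^1 = 11
11^2 = (11^1)^2 = 11^2 = 121
11^4 = (11^2)^2 = 121^2 = 14641
11^8 = (11^4)^2 = 14641^2 = 214358881
11^9 = 11 * 11^8 = 11 * 214358881 = 2357947691
11^18 = (11^9)^2 = 2357947691^2 = 5559917313492231481
11^19 = 11 * 11^18 = 11 * 5559917313492231481 = 61159090448414546291
11^38 = (11^19)^2 = 61159090448414546291^2 = 3740434344477351388916475705363381856681

Result: 3740434344477351388916475705363381856681
Multiplications needed: 7 (7 lines after 11^1)

11^38 = 3740434344477351388916475705363381856681. Using exponentiation by squaring, this requires 7 multiplications. The key idea: if the exponent is even, square the half-power; if odd, multiply by the base once.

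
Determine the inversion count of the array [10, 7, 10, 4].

Finding inversions in [10, 7, 10, 4]:

(0, 1): arr[0]=10 > arr[1]=7
(0, 3): arr[0]=10 > arr[3]=4
(1, 3): arr[1]=7 > arr[3]=4
(2, 3): arr[2]=10 > arr[3]=4

Total inversions: 4

The array has 4 inversion(s): (0,1), (0,3), (1,3), (2,3). Each pair (i,j) satisfies i < j and arr[i] > arr[j].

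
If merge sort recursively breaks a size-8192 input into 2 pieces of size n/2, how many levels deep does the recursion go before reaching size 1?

For divide and conquer with division factor 2:

Problem sizes at each level:
Level 0: 8192
Level 1: 4096
Level 2: 2048
Level 3: 1024
Level 4: 512
Level 5: 256
Level 6: 128
Level 7: 64
Level 8: 32
Level 9: 16
Level 10: 8
Level 11: 4
Level 12: 2
Level 13: 1

The root is level 0 and the size-1 base case is level 13 (the tree spans levels 0 through 13, i.e. 14 levels counting the root), so the depth is the number of divisions: log_2(8192) = 13

The recursion tree depth is log_2(8192) = 13. At each level, the problem size is divided by 2, so it takes 13 divisions to reduce to a base case of size 1. The algorithm makes 2 recursive calls at each level.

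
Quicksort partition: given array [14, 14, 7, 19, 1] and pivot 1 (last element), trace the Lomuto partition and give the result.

Lomuto partition with pivot = 1:

Initial array: [14, 14, 7, 19, 1]

arr[0]=14 > 1: no swap
arr[1]=14 > 1: no swap
arr[2]=7 > 1: no swap
arr[3]=19 > 1: no swap

Place pivot at position 0: [1, 14, 7, 19, 14]
Pivot position: 0

After partitioning with pivot 1, the array becomes [1, 14, 7, 19, 14]. The pivot is placed at index 0. All elements to the left of the pivot are <= 1, and all elements to the right are > 1.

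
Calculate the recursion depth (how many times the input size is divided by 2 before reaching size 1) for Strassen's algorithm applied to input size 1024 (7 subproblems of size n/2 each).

For divide and conquer with division factor 2:

Problem sizes at each level:
Level 0: 1024
Level 1: 512
Level 2: 256
Level 3: 128
Level 4: 64
Level 5: 32
Level 6: 16
Level 7: 8
Level 8: 4
Level 9: 2
Level 10: 1

The root is level 0 and the size-1 base case is level 10 (the tree spans levels 0 through 10, i.e. 11 levels counting the root), so the depth is the number of divisions: log_2(1024) = 10

The recursion tree depth is log_2(1024) = 10. At each level, the problem size is divided by 2, so it takes 10 divisions to reduce to a base case of size 1. The algorithm makes 7 recursive calls at each level.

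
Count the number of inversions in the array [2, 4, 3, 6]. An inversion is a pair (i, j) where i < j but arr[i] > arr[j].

Finding inversions in [2, 4, 3, 6]:

(1, 2): arr[1]=4 > arr[2]=3

Total inversions: 1

The array has 1 inversion(s): (1,2). Each pair (i,j) satisfies i < j and arr[i] > arr[j].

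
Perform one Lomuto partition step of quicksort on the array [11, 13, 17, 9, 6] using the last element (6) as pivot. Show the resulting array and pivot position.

Lomuto partition with pivot = 6:

Initial array: [11, 13, 17, 9, 6]

arr[0]=11 > 6: no swap
arr[1]=13 > 6: no swap
arr[2]=17 > 6: no swap
arr[3]=9 > 6: no swap

Place pivot at position 0: [6, 13, 17, 9, 11]
Pivot position: 0

After partitioning with pivot 6, the array becomes [6, 13, 17, 9, 11]. The pivot is placed at index 0. All elements to the left of the pivot are <= 6, and all elements to the right are > 6.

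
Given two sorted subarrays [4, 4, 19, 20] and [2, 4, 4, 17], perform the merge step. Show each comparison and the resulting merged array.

Merging process:

Compare 4 vs 2: take 2 from right. Merged: [2]
Compare 4 vs 4: take 4 from left. Merged: [2, 4]
Compare 4 vs 4: take 4 from left. Merged: [2, 4, 4]
Compare 19 vs 4: take 4 from right. Merged: [2, 4, 4, 4]
Compare 19 vs 4: take 4 from right. Merged: [2, 4, 4, 4, 4]
Compare 19 vs 17: take 17 from right. Merged: [2, 4, 4, 4, 4, 17]
Append remaining from left: [19, 20]. Merged: [2, 4, 4, 4, 4, 17, 19, 20]

Final merged array: [2, 4, 4, 4, 4, 17, 19, 20]
Total comparisons: 6

The merged array is [2, 4, 4, 4, 4, 17, 19, 20], requiring 6 comparisons. The merge step runs in O(n) time where n is the total number of elements.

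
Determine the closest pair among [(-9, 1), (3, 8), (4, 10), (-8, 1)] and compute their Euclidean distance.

Computing all pairwise distances among 4 points:

d((-9, 1), (3, 8)) = 13.8924
d((-9, 1), (4, 10)) = 15.8114
d((-9, 1), (-8, 1)) = 1.0 <-- minimum
d((3, 8), (4, 10)) = 2.2361
d((3, 8), (-8, 1)) = 13.0384
d((4, 10), (-8, 1)) = 15.0

Closest pair: (-9, 1) and (-8, 1) with distance 1.0

The closest pair is (-9, 1) and (-8, 1) with Euclidean distance 1.0. For 4 points, brute-force pairwise comparison is shown above. For large n, the divide-and-conquer algorithm (sort by x, recurse on halves, check the dividing strip) achieves O(n log n).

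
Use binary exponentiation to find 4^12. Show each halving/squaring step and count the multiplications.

Computing 4^12 by squaring (build up from 4^1; each line after the first costs one multiplication):

4^1 = 4
4^2 = (4^1)^2 = 4^2 = 16
4^3 = 4 * 4^2 = 4 * 16 = 64
4^6 = (4^3)^2 = 64^2 = 4096
4^12 = (4^6)^2 = 4096^2 = 16777216

Result: 16777216
Multiplications needed: 4 (4 lines after 4^1)

4^12 = 16777216. Using exponentiation by squaring, this requires 4 multiplications. The key idea: if the exponent is even, square the half-power; if odd, multiply by the base once.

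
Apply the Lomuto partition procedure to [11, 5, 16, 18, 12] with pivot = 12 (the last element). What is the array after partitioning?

Lomuto partition with pivot = 12:

Initial array: [11, 5, 16, 18, 12]

arr[0]=11 <= 12: swap with position 0, array becomes [11, 5, 16, 18, 12]
arr[1]=5 <= 12: swap with position 1, array becomes [11, 5, 16, 18, 12]
arr[2]=16 > 12: no swap
arr[3]=18 > 12: no swap

Place pivot at position 2: [11, 5, 12, 18, 16]
Pivot position: 2

After partitioning with pivot 12, the array becomes [11, 5, 12, 18, 16]. The pivot is placed at index 2. All elements to the left of the pivot are <= 12, and all elements to the right are > 12.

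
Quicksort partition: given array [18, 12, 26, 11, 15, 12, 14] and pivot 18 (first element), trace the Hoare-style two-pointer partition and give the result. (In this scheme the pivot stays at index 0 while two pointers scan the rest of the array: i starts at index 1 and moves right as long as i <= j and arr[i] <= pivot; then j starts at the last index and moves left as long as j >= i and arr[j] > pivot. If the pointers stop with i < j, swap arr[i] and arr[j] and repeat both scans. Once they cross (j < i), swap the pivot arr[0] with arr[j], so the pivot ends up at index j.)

Hoare-style two-pointer partition with pivot = 18:

Initial array: [18, 12, 26, 11, 15, 12, 14]

Pointers start at i = 1, j = 6.
i stops at index 2 (arr[2]=26 > 18), j stops at index 6 (arr[6]=14 <= 18): swap arr[2] and arr[6], array becomes [18, 12, 14, 11, 15, 12, 26]
i ends at 6, j ends at 5: the pointers have crossed (j < i), so scanning stops.

Swap pivot arr[0] with arr[5] to place pivot at position 5: [12, 12, 14, 11, 15, 18, 26]
Pivot position: 5

After partitioning with pivot 18, the array becomes [12, 12, 14, 11, 15, 18, 26]. The pivot is placed at index 5. All elements to the left of the pivot are <= 18, and all elements to the right are > 18.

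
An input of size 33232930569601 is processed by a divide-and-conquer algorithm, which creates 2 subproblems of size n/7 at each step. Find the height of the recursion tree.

For divide and conquer with division factor 7:

Problem sizes at each level:
Level 0: 33232930569601
Level 1: 4747561509943
Level 2: 678223072849
Level 3: 96889010407
Level 4: 13841287201
Level 5: 1977326743
Level 6: 282475249
Level 7: 40353607
Level 8: 5764801
Level 9: 823543
Level 10: 117649
Level 11: 16807
Level 12: 2401
Level 13: 343
Level 14: 49
Level 15: 7
Level 16: 1

The root is level 0 and the size-1 base case is level 16 (the tree spans levels 0 through 16, i.e. 17 levels counting the root), so the depth is the number of divisions: log_7(33232930569601) = 16

The recursion tree depth is log_7(33232930569601) = 16. At each level, the problem size is divided by 7, so it takes 16 divisions to reduce to a base case of size 1. The algorithm makes 2 recursive calls at each level.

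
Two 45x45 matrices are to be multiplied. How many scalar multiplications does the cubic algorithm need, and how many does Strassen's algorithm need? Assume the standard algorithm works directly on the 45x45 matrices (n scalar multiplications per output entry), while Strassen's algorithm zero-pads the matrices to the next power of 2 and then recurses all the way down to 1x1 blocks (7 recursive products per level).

Matrix multiplication for 45x45 matrices:

Strassen's algorithm requires power-of-2 dimensions. Pad 45x45 to 64x64 (next power of 2).

Standard algorithm: 45^3 = 91125 multiplications
Strassen's algorithm: 7^(log2(64)) = 7^6 = 117649 multiplications
Difference: 91125 - 117649 = -26524 (Strassen uses MORE here due to padding overhead — for small or just-over-power-of-2 n, padding can outweigh the per-level savings)

Standard: 91125 multiplications (45^3). Strassen: 117649 multiplications (7^6, after padding to 64x64). Strassen reduces 8 recursive multiplications to 7 at each level.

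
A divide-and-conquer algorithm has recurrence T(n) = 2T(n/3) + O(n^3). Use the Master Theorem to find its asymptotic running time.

Master Theorem for T(n) = 2T(n/3) + O(n^3):

a = 2, b = 3, c = 3
log_b(a) = log_3(2) = 0.6309

Case 3: c = 3 > log_3(2) = 0.6309
T(n) = O(n^3) = O(n^3)

For T(n) = 2T(n/3) + O(n^3): log_3(2) = 0.6309. This is Case 3 of the Master Theorem (c > log_b(a), work dominated by root), giving O(n^3).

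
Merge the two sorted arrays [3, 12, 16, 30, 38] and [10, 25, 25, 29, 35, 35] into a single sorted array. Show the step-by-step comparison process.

Merging process:

Compare 3 vs 10: take 3 from left. Merged: [3]
Compare 12 vs 10: take 10 from right. Merged: [3, 10]
Compare 12 vs 25: take 12 from left. Merged: [3, 10, 12]
Compare 16 vs 25: take 16 from left. Merged: [3, 10, 12, 16]
Compare 30 vs 25: take 25 from right. Merged: [3, 10, 12, 16, 25]
Compare 30 vs 25: take 25 from right. Merged: [3, 10, 12, 16, 25, 25]
Compare 30 vs 29: take 29 from right. Merged: [3, 10, 12, 16, 25, 25, 29]
Compare 30 vs 35: take 30 from left. Merged: [3, 10, 12, 16, 25, 25, 29, 30]
Compare 38 vs 35: take 35 from right. Merged: [3, 10, 12, 16, 25, 25, 29, 30, 35]
Compare 38 vs 35: take 35 from right. Merged: [3, 10, 12, 16, 25, 25, 29, 30, 35, 35]
Append remaining from left: [38]. Merged: [3, 10, 12, 16, 25, 25, 29, 30, 35, 35, 38]

Final merged array: [3, 10, 12, 16, 25, 25, 29, 30, 35, 35, 38]
Total comparisons: 10

The merged array is [3, 10, 12, 16, 25, 25, 29, 30, 35, 35, 38], requiring 10 comparisons. The merge step runs in O(n) time where n is the total number of elements.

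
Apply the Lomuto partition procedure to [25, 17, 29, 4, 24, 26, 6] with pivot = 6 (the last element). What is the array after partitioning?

Lomuto partition with pivot = 6:

Initial array: [25, 17, 29, 4, 24, 26, 6]

arr[0]=25 > 6: no swap
arr[1]=17 > 6: no swap
arr[2]=29 > 6: no swap
arr[3]=4 <= 6: swap with position 0, array becomes [4, 17, 29, 25, 24, 26, 6]
arr[4]=24 > 6: no swap
arr[5]=26 > 6: no swap

Place pivot at position 1: [4, 6, 29, 25, 24, 26, 17]
Pivot position: 1

After partitioning with pivot 6, the array becomes [4, 6, 29, 25, 24, 26, 17]. The pivot is placed at index 1. All elements to the left of the pivot are <= 6, and all elements to the right are > 6.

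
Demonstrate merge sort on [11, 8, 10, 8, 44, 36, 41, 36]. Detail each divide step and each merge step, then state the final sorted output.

Merge sort trace:

Split: [11, 8, 10, 8, 44, 36, 41, 36] -> [11, 8, 10, 8] and [44, 36, 41, 36]
  Split: [11, 8, 10, 8] -> [11, 8] and [10, 8]
    Split: [11, 8] -> [11] and [8]
    Merge: [11] + [8] -> [8, 11]
    Split: [10, 8] -> [10] and [8]
    Merge: [10] + [8] -> [8, 10]
  Merge: [8, 11] + [8, 10] -> [8, 8, 10, 11]
  Split: [44, 36, 41, 36] -> [44, 36] and [41, 36]
    Split: [44, 36] -> [44] and [36]
    Merge: [44] + [36] -> [36, 44]
    Split: [41, 36] -> [41] and [36]
    Merge: [41] + [36] -> [36, 41]
  Merge: [36, 44] + [36, 41] -> [36, 36, 41, 44]
Merge: [8, 8, 10, 11] + [36, 36, 41, 44] -> [8, 8, 10, 11, 36, 36, 41, 44]

Final sorted array: [8, 8, 10, 11, 36, 36, 41, 44]

The merge sort proceeds by recursively splitting the array and merging sorted halves.
After all merges, the sorted array is [8, 8, 10, 11, 36, 36, 41, 44].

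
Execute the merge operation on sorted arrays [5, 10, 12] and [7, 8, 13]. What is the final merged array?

Merging process:

Compare 5 vs 7: take 5 from left. Merged: [5]
Compare 10 vs 7: take 7 from right. Merged: [5, 7]
Compare 10 vs 8: take 8 from right. Merged: [5, 7, 8]
Compare 10 vs 13: take 10 from left. Merged: [5, 7, 8, 10]
Compare 12 vs 13: take 12 from left. Merged: [5, 7, 8, 10, 12]
Append remaining from right: [13]. Merged: [5, 7, 8, 10, 12, 13]

Final merged array: [5, 7, 8, 10, 12, 13]
Total comparisons: 5

The merged array is [5, 7, 8, 10, 12, 13], requiring 5 comparisons. The merge step runs in O(n) time where n is the total number of elements.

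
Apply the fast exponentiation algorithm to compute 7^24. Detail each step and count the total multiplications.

Computing 7^24 by squaring (build up from 7^1; each line after the first costs one multiplication):

7^1 = 7
7^2 = (7^1)^2 = 7^2 = 49
7^3 = 7 * 7^2 = 7 * 49 = 343
7^6 = (7^3)^2 = 343^2 = 117649
7^12 = (7^6)^2 = 117649^2 = 13841287201
7^24 = (7^12)^2 = 13841287201^2 = 191581231380566414401

Result: 191581231380566414401
Multiplications needed: 5 (5 lines after 7^1)

7^24 = 191581231380566414401. Using exponentiation by squaring, this requires 5 multiplications. The key idea: if the exponent is even, square the half-power; if odd, multiply by the base once.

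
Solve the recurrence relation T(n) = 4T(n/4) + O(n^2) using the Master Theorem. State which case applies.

Master Theorem for T(n) = 4T(n/4) + O(n^2):

a = 4, b = 4, c = 2
log_b(a) = log_4(4) = 1.0000

Case 3: c = 2 > log_4(4) = 1.0000
T(n) = O(n^2) = O(n^2)

For T(n) = 4T(n/4) + O(n^2): log_4(4) = 1.0000. This is Case 3 of the Master Theorem (c > log_b(a), work dominated by root), giving O(n^2).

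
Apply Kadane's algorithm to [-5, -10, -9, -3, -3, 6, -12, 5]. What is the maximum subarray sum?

Using Kadane's algorithm on [-5, -10, -9, -3, -3, 6, -12, 5]:

Scanning through the array:
Position 1 (value -10): max_ending_here = -10, max_so_far = -5
Position 2 (value -9): max_ending_here = -9, max_so_far = -5
Position 3 (value -3): max_ending_here = -3, max_so_far = -3
Position 4 (value -3): max_ending_here = -3, max_so_far = -3
Position 5 (value 6): max_ending_here = 6, max_so_far = 6
Position 6 (value -12): max_ending_here = -6, max_so_far = 6
Position 7 (value 5): max_ending_here = 5, max_so_far = 6

Maximum subarray: [6]
Maximum sum: 6

The maximum subarray is [6] with sum 6. This subarray runs from index 5 to index 5.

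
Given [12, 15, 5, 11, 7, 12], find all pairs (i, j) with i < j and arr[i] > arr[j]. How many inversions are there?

Finding inversions in [12, 15, 5, 11, 7, 12]:

(0, 2): arr[0]=12 > arr[2]=5
(0, 3): arr[0]=12 > arr[3]=11
(0, 4): arr[0]=12 > arr[4]=7
(1, 2): arr[1]=15 > arr[2]=5
(1, 3): arr[1]=15 > arr[3]=11
(1, 4): arr[1]=15 > arr[4]=7
(1, 5): arr[1]=15 > arr[5]=12
(3, 4): arr[3]=11 > arr[4]=7

Total inversions: 8

The array has 8 inversion(s): (0,2), (0,3), (0,4), (1,2), (1,3), (1,4), (1,5), (3,4). Each pair (i,j) satisfies i < j and arr[i] > arr[j].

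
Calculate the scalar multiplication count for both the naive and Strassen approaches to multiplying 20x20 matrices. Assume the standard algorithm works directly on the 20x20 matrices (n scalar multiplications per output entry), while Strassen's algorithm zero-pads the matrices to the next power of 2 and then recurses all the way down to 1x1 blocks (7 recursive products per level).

Matrix multiplication for 20x20 matrices:

Strassen's algorithm requires power-of-2 dimensions. Pad 20x20 to 32x32 (next power of 2).

Standard algorithm: 20^3 = 8000 multiplications
Strassen's algorithm: 7^(log2(32)) = 7^5 = 16807 multiplications
Difference: 8000 - 16807 = -8807 (Strassen uses MORE here due to padding overhead — for small or just-over-power-of-2 n, padding can outweigh the per-level savings)

Standard: 8000 multiplications (20^3). Strassen: 16807 multiplications (7^5, after padding to 32x32). Strassen reduces 8 recursive multiplications to 7 at each level.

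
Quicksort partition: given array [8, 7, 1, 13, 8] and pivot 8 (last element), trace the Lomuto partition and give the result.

Lomuto partition with pivot = 8:

Initial array: [8, 7, 1, 13, 8]

arr[0]=8 <= 8: swap with position 0, array becomes [8, 7, 1, 13, 8]
arr[1]=7 <= 8: swap with position 1, array becomes [8, 7, 1, 13, 8]
arr[2]=1 <= 8: swap with position 2, array becomes [8, 7, 1, 13, 8]
arr[3]=13 > 8: no swap

Place pivot at position 3: [8, 7, 1, 8, 13]
Pivot position: 3

After partitioning with pivot 8, the array becomes [8, 7, 1, 8, 13]. The pivot is placed at index 3. All elements to the left of the pivot are <= 8, and all elements to the right are > 8.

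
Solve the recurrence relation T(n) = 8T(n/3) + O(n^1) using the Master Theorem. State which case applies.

Master Theorem for T(n) = 8T(n/3) + O(n^1):

a = 8, b = 3, c = 1
log_b(a) = log_3(8) = 1.8928

Case 1: c = 1 < log_3(8) = 1.8928
T(n) = O(n^(log_3 8))

For T(n) = 8T(n/3) + O(n^1): log_3(8) = 1.8928. This is Case 1 of the Master Theorem (c < log_b(a), work dominated by leaves), giving O(n^(log_3 8)).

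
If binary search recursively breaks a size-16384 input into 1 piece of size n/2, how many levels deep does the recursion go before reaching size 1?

For divide and conquer with division factor 2:

Problem sizes at each level:
Level 0: 16384
Level 1: 8192
Level 2: 4096
Level 3: 2048
Level 4: 1024
Level 5: 512
Level 6: 256
Level 7: 128
Level 8: 64
Level 9: 32
Level 10: 16
Level 11: 8
Level 12: 4
Level 13: 2
Level 14: 1

The root is level 0 and the size-1 base case is level 14 (the tree spans levels 0 through 14, i.e. 15 levels counting the root), so the depth is the number of divisions: log_2(16384) = 14

The recursion tree depth is log_2(16384) = 14. At each level, the problem size is divided by 2, so it takes 14 divisions to reduce to a base case of size 1. The algorithm makes 1 recursive call at each level.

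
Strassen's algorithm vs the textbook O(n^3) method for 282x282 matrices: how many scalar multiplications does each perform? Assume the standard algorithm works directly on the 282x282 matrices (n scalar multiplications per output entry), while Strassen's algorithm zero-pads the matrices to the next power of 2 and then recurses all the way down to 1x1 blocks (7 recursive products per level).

Matrix multiplication for 282x282 matrices:

Strassen's algorithm requires power-of-2 dimensions. Pad 282x282 to 512x512 (next power of 2).

Standard algorithm: 282^3 = 22425768 multiplications
Strassen's algorithm: 7^(log2(512)) = 7^9 = 40353607 multiplications
Difference: 22425768 - 40353607 = -17927839 (Strassen uses MORE here due to padding overhead — for small or just-over-power-of-2 n, padding can outweigh the per-level savings)

Standard: 22425768 multiplications (282^3). Strassen: 40353607 multiplications (7^9, after padding to 512x512). Strassen reduces 8 recursive multiplications to 7 at each level.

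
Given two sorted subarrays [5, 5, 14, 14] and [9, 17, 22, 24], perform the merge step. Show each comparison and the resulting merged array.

Merging process:

Compare 5 vs 9: take 5 from left. Merged: [5]
Compare 5 vs 9: take 5 from left. Merged: [5, 5]
Compare 14 vs 9: take 9 from right. Merged: [5, 5, 9]
Compare 14 vs 17: take 14 from left. Merged: [5, 5, 9, 14]
Compare 14 vs 17: take 14 from left. Merged: [5, 5, 9, 14, 14]
Append remaining from right: [17, 22, 24]. Merged: [5, 5, 9, 14, 14, 17, 22, 24]

Final merged array: [5, 5, 9, 14, 14, 17, 22, 24]
Total comparisons: 5

The merged array is [5, 5, 9, 14, 14, 17, 22, 24], requiring 5 comparisons. The merge step runs in O(n) time where n is the total number of elements.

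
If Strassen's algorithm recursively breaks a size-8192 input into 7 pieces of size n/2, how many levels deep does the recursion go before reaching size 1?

For divide and conquer with division factor 2:

Problem sizes at each level:
Level 0: 8192
Level 1: 4096
Level 2: 2048
Level 3: 1024
Level 4: 512
Level 5: 256
Level 6: 128
Level 7: 64
Level 8: 32
Level 9: 16
Level 10: 8
Level 11: 4
Level 12: 2
Level 13: 1

The root is level 0 and the size-1 base case is level 13 (the tree spans levels 0 through 13, i.e. 14 levels counting the root), so the depth is the number of divisions: log_2(8192) = 13

The recursion tree depth is log_2(8192) = 13. At each level, the problem size is divided by 2, so it takes 13 divisions to reduce to a base case of size 1. The algorithm makes 7 recursive calls at each level.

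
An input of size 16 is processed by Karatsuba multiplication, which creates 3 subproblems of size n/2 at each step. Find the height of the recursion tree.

For divide and conquer with division factor 2:

Problem sizes at each level:
Level 0: 16
Level 1: 8
Level 2: 4
Level 3: 2
Level 4: 1

The root is level 0 and the size-1 base case is level 4 (the tree spans levels 0 through 4, i.e. 5 levels counting the root), so the depth is the number of divisions: log_2(16) = 4

The recursion tree depth is log_2(16) = 4. At each level, the problem size is divided by 2, so it takes 4 divisions to reduce to a base case of size 1. The algorithm makes 3 recursive calls at each level.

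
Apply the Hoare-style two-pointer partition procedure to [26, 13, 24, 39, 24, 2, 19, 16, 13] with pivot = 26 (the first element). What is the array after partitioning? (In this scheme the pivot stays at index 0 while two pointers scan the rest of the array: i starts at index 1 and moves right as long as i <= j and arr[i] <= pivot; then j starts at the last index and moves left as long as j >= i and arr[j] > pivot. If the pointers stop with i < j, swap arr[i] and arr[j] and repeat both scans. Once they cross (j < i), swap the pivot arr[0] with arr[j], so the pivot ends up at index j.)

Hoare-style two-pointer partition with pivot = 26:

Initial array: [26, 13, 24, 39, 24, 2, 19, 16, 13]

Pointers start at i = 1, j = 8.
i stops at index 3 (arr[3]=39 > 26), j stops at index 8 (arr[8]=13 <= 26): swap arr[3] and arr[8], array becomes [26, 13, 24, 13, 24, 2, 19, 16, 39]
i ends at 8, j ends at 7: the pointers have crossed (j < i), so scanning stops.

Swap pivot arr[0] with arr[7] to place pivot at position 7: [16, 13, 24, 13, 24, 2, 19, 26, 39]
Pivot position: 7

After partitioning with pivot 26, the array becomes [16, 13, 24, 13, 24, 2, 19, 26, 39]. The pivot is placed at index 7. All elements to the left of the pivot are <= 26, and all elements to the right are > 26.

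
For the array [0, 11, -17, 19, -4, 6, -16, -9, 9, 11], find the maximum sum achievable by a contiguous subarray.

Using Kadane's algorithm on [0, 11, -17, 19, -4, 6, -16, -9, 9, 11]:

Scanning through the array:
Position 1 (value 11): max_ending_here = 11, max_so_far = 11
Position 2 (value -17): max_ending_here = -6, max_so_far = 11
Position 3 (value 19): max_ending_here = 19, max_so_far = 19
Position 4 (value -4): max_ending_here = 15, max_so_far = 19
Position 5 (value 6): max_ending_here = 21, max_so_far = 21
Position 6 (value -16): max_ending_here = 5, max_so_far = 21
Position 7 (value -9): max_ending_here = -4, max_so_far = 21
Position 8 (value 9): max_ending_here = 9, max_so_far = 21
Position 9 (value 11): max_ending_here = 20, max_so_far = 21

Maximum subarray: [19, -4, 6]
Maximum sum: 21

The maximum subarray is [19, -4, 6] with sum 21. This subarray runs from index 3 to index 5.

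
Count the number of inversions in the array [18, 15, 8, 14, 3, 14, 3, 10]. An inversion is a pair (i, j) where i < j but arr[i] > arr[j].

Finding inversions in [18, 15, 8, 14, 3, 14, 3, 10]:

(0, 1): arr[0]=18 > arr[1]=15
(0, 2): arr[0]=18 > arr[2]=8
(0, 3): arr[0]=18 > arr[3]=14
(0, 4): arr[0]=18 > arr[4]=3
(0, 5): arr[0]=18 > arr[5]=14
(0, 6): arr[0]=18 > arr[6]=3
(0, 7): arr[0]=18 > arr[7]=10
(1, 2): arr[1]=15 > arr[2]=8
(1, 3): arr[1]=15 > arr[3]=14
(1, 4): arr[1]=15 > arr[4]=3
(1, 5): arr[1]=15 > arr[5]=14
(1, 6): arr[1]=15 > arr[6]=3
(1, 7): arr[1]=15 > arr[7]=10
(2, 4): arr[2]=8 > arr[4]=3
(2, 6): arr[2]=8 > arr[6]=3
(3, 4): arr[3]=14 > arr[4]=3
(3, 6): arr[3]=14 > arr[6]=3
(3, 7): arr[3]=14 > arr[7]=10
(5, 6): arr[5]=14 > arr[6]=3
(5, 7): arr[5]=14 > arr[7]=10

Total inversions: 20

The array has 20 inversion(s): (0,1), (0,2), (0,3), (0,4), (0,5), (0,6), (0,7), (1,2), (1,3), (1,4), (1,5), (1,6), (1,7), (2,4), (2,6), (3,4), (3,6), (3,7), (5,6), (5,7). Each pair (i,j) satisfies i < j and arr[i] > arr[j].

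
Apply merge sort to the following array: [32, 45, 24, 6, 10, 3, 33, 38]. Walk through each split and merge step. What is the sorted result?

Merge sort trace:

Split: [32, 45, 24, 6, 10, 3, 33, 38] -> [32, 45, 24, 6] and [10, 3, 33, 38]
  Split: [32, 45, 24, 6] -> [32, 45] and [24, 6]
    Split: [32, 45] -> [32] and [45]
    Merge: [32] + [45] -> [32, 45]
    Split: [24, 6] -> [24] and [6]
    Merge: [24] + [6] -> [6, 24]
  Merge: [32, 45] + [6, 24] -> [6, 24, 32, 45]
  Split: [10, 3, 33, 38] -> [10, 3] and [33, 38]
    Split: [10, 3] -> [10] and [3]
    Merge: [10] + [3] -> [3, 10]
    Split: [33, 38] -> [33] and [38]
    Merge: [33] + [38] -> [33, 38]
  Merge: [3, 10] + [33, 38] -> [3, 10, 33, 38]
Merge: [6, 24, 32, 45] + [3, 10, 33, 38] -> [3, 6, 10, 24, 32, 33, 38, 45]

Final sorted array: [3, 6, 10, 24, 32, 33, 38, 45]

The merge sort proceeds by recursively splitting the array and merging sorted halves.
After all merges, the sorted array is [3, 6, 10, 24, 32, 33, 38, 45].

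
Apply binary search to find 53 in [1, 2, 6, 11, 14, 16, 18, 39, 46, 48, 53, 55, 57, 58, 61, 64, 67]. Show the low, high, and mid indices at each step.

Binary search for 53 in [1, 2, 6, 11, 14, 16, 18, 39, 46, 48, 53, 55, 57, 58, 61, 64, 67]:

lo=0, hi=16, mid=8, arr[mid]=46 -> 46 < 53, search right half
lo=9, hi=16, mid=12, arr[mid]=57 -> 57 > 53, search left half
lo=9, hi=11, mid=10, arr[mid]=53 -> Found target at index 10!

Binary search finds 53 at index 10 after 3 comparisons. The search repeatedly halves the search space by comparing with the middle element.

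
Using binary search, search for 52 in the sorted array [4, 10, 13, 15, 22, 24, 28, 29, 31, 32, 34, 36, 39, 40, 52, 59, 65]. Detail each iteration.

Binary search for 52 in [4, 10, 13, 15, 22, 24, 28, 29, 31, 32, 34, 36, 39, 40, 52, 59, 65]:

lo=0, hi=16, mid=8, arr[mid]=31 -> 31 < 52, search right half
lo=9, hi=16, mid=12, arr[mid]=39 -> 39 < 52, search right half
lo=13, hi=16, mid=14, arr[mid]=52 -> Found target at index 14!

Binary search finds 52 at index 14 after 3 comparisons. The search repeatedly halves the search space by comparing with the middle element.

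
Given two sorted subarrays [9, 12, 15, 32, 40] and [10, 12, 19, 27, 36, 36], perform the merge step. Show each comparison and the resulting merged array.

Merging process:

Compare 9 vs 10: take 9 from left. Merged: [9]
Compare 12 vs 10: take 10 from right. Merged: [9, 10]
Compare 12 vs 12: take 12 from left. Merged: [9, 10, 12]
Compare 15 vs 12: take 12 from right. Merged: [9, 10, 12, 12]
Compare 15 vs 19: take 15 from left. Merged: [9, 10, 12, 12, 15]
Compare 32 vs 19: take 19 from right. Merged: [9, 10, 12, 12, 15, 19]
Compare 32 vs 27: take 27 from right. Merged: [9, 10, 12, 12, 15, 19, 27]
Compare 32 vs 36: take 32 from left. Merged: [9, 10, 12, 12, 15, 19, 27, 32]
Compare 40 vs 36: take 36 from right. Merged: [9, 10, 12, 12, 15, 19, 27, 32, 36]
Compare 40 vs 36: take 36 from right. Merged: [9, 10, 12, 12, 15, 19, 27, 32, 36, 36]
Append remaining from left: [40]. Merged: [9, 10, 12, 12, 15, 19, 27, 32, 36, 36, 40]

Final merged array: [9, 10, 12, 12, 15, 19, 27, 32, 36, 36, 40]
Total comparisons: 10

The merged array is [9, 10, 12, 12, 15, 19, 27, 32, 36, 36, 40], requiring 10 comparisons. The merge step runs in O(n) time where n is the total number of elements.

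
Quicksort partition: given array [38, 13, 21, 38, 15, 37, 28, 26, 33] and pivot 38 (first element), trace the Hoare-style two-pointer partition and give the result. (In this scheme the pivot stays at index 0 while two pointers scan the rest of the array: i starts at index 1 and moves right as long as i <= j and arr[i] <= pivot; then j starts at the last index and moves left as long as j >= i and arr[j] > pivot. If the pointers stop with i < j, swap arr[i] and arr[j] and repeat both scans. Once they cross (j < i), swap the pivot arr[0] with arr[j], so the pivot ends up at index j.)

Hoare-style two-pointer partition with pivot = 38:

Initial array: [38, 13, 21, 38, 15, 37, 28, 26, 33]

Pointers start at i = 1, j = 8.
i ends at 9, j ends at 8: the pointers have crossed (j < i), so scanning stops.

Swap pivot arr[0] with arr[8] to place pivot at position 8: [33, 13, 21, 38, 15, 37, 28, 26, 38]
Pivot position: 8

After partitioning with pivot 38, the array becomes [33, 13, 21, 38, 15, 37, 28, 26, 38]. The pivot is placed at index 8. All elements to the left of the pivot are <= 38, and all elements to the right are > 38.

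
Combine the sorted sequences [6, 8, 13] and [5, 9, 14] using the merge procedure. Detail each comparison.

Merging process:

Compare 6 vs 5: take 5 from right. Merged: [5]
Compare 6 vs 9: take 6 from left. Merged: [5, 6]
Compare 8 vs 9: take 8 from left. Merged: [5, 6, 8]
Compare 13 vs 9: take 9 from right. Merged: [5, 6, 8, 9]
Compare 13 vs 14: take 13 from left. Merged: [5, 6, 8, 9, 13]
Append remaining from right: [14]. Merged: [5, 6, 8, 9, 13, 14]

Final merged array: [5, 6, 8, 9, 13, 14]
Total comparisons: 5

The merged array is [5, 6, 8, 9, 13, 14], requiring 5 comparisons. The merge step runs in O(n) time where n is the total number of elements.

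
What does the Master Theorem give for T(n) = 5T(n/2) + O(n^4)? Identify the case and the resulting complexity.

Master Theorem for T(n) = 5T(n/2) + O(n^4):

a = 5, b = 2, c = 4
log_b(a) = log_2(5) = 2.3219

Case 3: c = 4 > log_2(5) = 2.3219
T(n) = O(n^4) = O(n^4)

For T(n) = 5T(n/2) + O(n^4): log_2(5) = 2.3219. This is Case 3 of the Master Theorem (c > log_b(a), work dominated by root), giving O(n^4).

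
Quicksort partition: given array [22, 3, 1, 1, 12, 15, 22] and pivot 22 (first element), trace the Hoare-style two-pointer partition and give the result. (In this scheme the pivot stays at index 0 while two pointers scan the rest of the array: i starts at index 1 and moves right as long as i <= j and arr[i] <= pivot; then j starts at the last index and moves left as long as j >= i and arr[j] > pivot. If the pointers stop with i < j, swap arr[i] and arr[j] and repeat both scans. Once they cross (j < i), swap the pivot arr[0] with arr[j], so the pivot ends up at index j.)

Hoare-style two-pointer partition with pivot = 22:

Initial array: [22, 3, 1, 1, 12, 15, 22]

Pointers start at i = 1, j = 6.
i ends at 7, j ends at 6: the pointers have crossed (j < i), so scanning stops.

Swap pivot arr[0] with arr[6] to place pivot at position 6: [22, 3, 1, 1, 12, 15, 22]
Pivot position: 6

After partitioning with pivot 22, the array becomes [22, 3, 1, 1, 12, 15, 22]. The pivot is placed at index 6. All elements to the left of the pivot are <= 22, and all elements to the right are > 22.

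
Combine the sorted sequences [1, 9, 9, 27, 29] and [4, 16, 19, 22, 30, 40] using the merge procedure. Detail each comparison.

Merging process:

Compare 1 vs 4: take 1 from left. Merged: [1]
Compare 9 vs 4: take 4 from right. Merged: [1, 4]
Compare 9 vs 16: take 9 from left. Merged: [1, 4, 9]
Compare 9 vs 16: take 9 from left. Merged: [1, 4, 9, 9]
Compare 27 vs 16: take 16 from right. Merged: [1, 4, 9, 9, 16]
Compare 27 vs 19: take 19 from right. Merged: [1, 4, 9, 9, 16, 19]
Compare 27 vs 22: take 22 from right. Merged: [1, 4, 9, 9, 16, 19, 22]
Compare 27 vs 30: take 27 from left. Merged: [1, 4, 9, 9, 16, 19, 22, 27]
Compare 29 vs 30: take 29 from left. Merged: [1, 4, 9, 9, 16, 19, 22, 27, 29]
Append remaining from right: [30, 40]. Merged: [1, 4, 9, 9, 16, 19, 22, 27, 29, 30, 40]

Final merged array: [1, 4, 9, 9, 16, 19, 22, 27, 29, 30, 40]
Total comparisons: 9

The merged array is [1, 4, 9, 9, 16, 19, 22, 27, 29, 30, 40], requiring 9 comparisons. The merge step runs in O(n) time where n is the total number of elements.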